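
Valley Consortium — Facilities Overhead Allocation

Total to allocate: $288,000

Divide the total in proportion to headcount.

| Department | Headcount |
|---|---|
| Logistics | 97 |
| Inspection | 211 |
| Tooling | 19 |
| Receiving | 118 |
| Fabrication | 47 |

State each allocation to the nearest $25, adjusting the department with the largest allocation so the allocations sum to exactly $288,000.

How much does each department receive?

Logistics: $56,775; Inspection: $123,525; Tooling: $11,125; Receiving: $69,075; Fabrication: $27,500

Total headcount = 492.
Pro-rata amounts: Logistics 97/492 × $288,000 = 56,780.49; Inspection 211/492 × $288,000 = 123,512.20; Tooling 19/492 × $288,000 = 11,121.95; Receiving 118/492 × $288,000 = 69,073.17; Fabrication 47/492 × $288,000 = 27,512.20.
Rounded to nearest $25: Logistics $56,775; Inspection $123,500; Tooling $11,125; Receiving $69,075; Fabrication $27,500. Sum = $287,975.
Difference $288,000 − $287,975 = +$25 applied to largest allocation (Inspection): Inspection becomes $123,525.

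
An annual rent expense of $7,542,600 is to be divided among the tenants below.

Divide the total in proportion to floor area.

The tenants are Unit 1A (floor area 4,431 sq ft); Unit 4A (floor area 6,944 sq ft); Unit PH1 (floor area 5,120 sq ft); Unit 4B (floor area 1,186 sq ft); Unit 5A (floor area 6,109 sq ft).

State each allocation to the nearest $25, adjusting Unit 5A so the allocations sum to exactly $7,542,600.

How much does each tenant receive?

Unit 1A: $1,404,850; Unit 4A: $2,201,600; Unit PH1: $1,623,300; Unit 4B: $376,025; Unit 5A: $1,936,825

Sum of floor area: 23,790.
Pro-rata amounts: Unit 1A 4,431/23,790 × $7,542,600 = 1,404,844.92; Unit 4A 6,944/23,790 × $7,542,600 = 2,201,589.51; Unit PH1 5,120/23,790 × $7,542,600 = 1,623,291.80; Unit 4B 1,186/23,790 × $7,542,600 = 376,020.33; Unit 5A 6,109/23,790 × $7,542,600 = 1,936,853.44.
Rounded to nearest $25: Unit 1A $1,404,850; Unit 4A $2,201,600; Unit PH1 $1,623,300; Unit 4B $376,025; Unit 5A $1,936,850. Sum = $7,542,625.
Difference $7,542,600 − $7,542,625 = −$25 applied to Unit 5A: Unit 5A becomes $1,936,825.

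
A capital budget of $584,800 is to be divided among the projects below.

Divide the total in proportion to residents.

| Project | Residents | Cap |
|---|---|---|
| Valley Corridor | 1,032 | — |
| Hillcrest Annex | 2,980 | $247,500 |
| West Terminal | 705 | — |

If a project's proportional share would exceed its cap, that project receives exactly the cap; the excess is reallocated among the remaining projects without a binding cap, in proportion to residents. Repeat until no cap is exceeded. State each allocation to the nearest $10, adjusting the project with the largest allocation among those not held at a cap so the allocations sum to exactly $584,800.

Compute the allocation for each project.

Sum of residents: 4,717.
Unconstrained shares: Valley Corridor 127,944.37; Hillcrest Annex 369,451.77; West Terminal 87,403.86.
Held at cap: Hillcrest Annex ($247,500); balance $337,300 reallocated over remaining residents 1,737.
Shares after redistribution: Valley Corridor 200,399.31 → $200,400; West Terminal 136,900.69 → $136,900.

Valley Corridor: $200,400 · Hillcrest Annex: $247,500 · West Terminal: $136,900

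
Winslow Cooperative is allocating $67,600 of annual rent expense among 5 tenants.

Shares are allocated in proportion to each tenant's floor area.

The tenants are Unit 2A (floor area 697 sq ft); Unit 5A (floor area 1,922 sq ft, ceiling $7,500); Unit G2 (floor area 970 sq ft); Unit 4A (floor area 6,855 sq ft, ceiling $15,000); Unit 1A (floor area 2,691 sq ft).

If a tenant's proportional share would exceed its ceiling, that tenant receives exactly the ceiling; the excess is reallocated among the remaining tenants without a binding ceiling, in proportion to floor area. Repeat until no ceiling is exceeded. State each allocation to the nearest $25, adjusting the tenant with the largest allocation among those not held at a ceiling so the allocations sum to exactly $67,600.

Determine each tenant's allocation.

Unit 2A: $7,225 · Unit 5A: $7,500 · Unit G2: $10,050 · Unit 4A: $15,000 · Unit 1A: $27,825

Total floor area = 13,135.
Proportional shares (ignoring caps): Unit 2A 3,587.15; Unit 5A 9,891.68; Unit G2 4,992.16; Unit 4A 35,279.63; Unit 1A 13,849.38.
Cap binds for Unit 5A ($7,500), Unit 4A ($15,000); remaining pool $45,100 reallocated over remaining floor area 4,358.
Redistributed shares: Unit 2A 7,213.10 → $7,225; Unit G2 10,038.32 → $10,050; Unit 1A 27,848.58 → $27,850.
Rounding difference −$25 applied to Unit 1A → $27,825.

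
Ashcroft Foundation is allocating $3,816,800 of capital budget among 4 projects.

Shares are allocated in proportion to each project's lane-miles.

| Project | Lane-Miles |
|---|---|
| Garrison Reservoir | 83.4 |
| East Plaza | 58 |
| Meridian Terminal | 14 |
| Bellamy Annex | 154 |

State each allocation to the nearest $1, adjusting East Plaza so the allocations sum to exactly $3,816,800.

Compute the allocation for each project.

Garrison Reservoir: $1,028,834; East Plaza: $715,495; Meridian Terminal: $172,706; Bellamy Annex: $1,899,765

Combined lane-miles = 309.4.
Proportional shares: Garrison Reservoir 83.4/309.4 × $3,816,800 = 1,028,833.61; East Plaza 58/309.4 × $3,816,800 = 715,495.80; Meridian Terminal 14/309.4 × $3,816,800 = 172,705.88; Bellamy Annex 154/309.4 × $3,816,800 = 1,899,764.71.
After rounding ($1): Garrison Reservoir $1,028,834; East Plaza $715,496; Meridian Terminal $172,706; Bellamy Annex $1,899,765. Sum = $3,816,801.
Difference $3,816,800 − $3,816,801 = −$1 applied to East Plaza: East Plaza becomes $715,495.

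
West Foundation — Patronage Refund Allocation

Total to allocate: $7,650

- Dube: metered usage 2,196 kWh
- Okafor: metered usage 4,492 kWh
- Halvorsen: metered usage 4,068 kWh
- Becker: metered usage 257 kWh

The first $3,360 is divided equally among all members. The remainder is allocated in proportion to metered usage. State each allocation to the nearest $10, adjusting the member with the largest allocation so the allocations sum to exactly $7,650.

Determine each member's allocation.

Equal tier: $3,360 ÷ 4 = $840 apiece.
Remainder $4,290 by metered usage (total 11,013): Dube 855.43 → $860; Okafor 1,749.81 → $1,750; Halvorsen 1,584.65 → $1,580; Becker 100.11 → $100.
Totals: Dube $840 + $860 = $1,700; Okafor $840 + $1,750 = $2,590; Halvorsen $840 + $1,580 = $2,420; Becker $840 + $100 = $940.

Dube: $1,700 | Okafor: $2,590 | Halvorsen: $2,420 | Becker: $940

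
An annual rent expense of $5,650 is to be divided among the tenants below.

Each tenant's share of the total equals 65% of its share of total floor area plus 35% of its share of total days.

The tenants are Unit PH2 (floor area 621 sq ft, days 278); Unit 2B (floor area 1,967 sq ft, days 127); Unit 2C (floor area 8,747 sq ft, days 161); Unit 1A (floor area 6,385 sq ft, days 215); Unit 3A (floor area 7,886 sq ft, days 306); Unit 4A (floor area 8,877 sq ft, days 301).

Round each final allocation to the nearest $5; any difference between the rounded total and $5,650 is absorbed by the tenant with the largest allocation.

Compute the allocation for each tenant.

Floor area total 34,483; days total 1,388.
Blended shares (65% floor area + 35% days): Unit PH2 0.0818; Unit 2B 0.0691; Unit 2C 0.2055; Unit 1A 0.1746; Unit 3A 0.2258; Unit 4A 0.2432.
Raw shares: Unit PH2 462.21; Unit 2B 390.43; Unit 2C 1,160.95; Unit 1A 986.33; Unit 3A 1,275.83; Unit 4A 1,374.25.
At nearest $5: Unit PH2 $460; Unit 2B $390; Unit 2C $1,160; Unit 1A $985; Unit 3A $1,275; Unit 4A $1,375. Sum = $5,645.
Difference $5,650 − $5,645 = +$5 applied to largest allocation (Unit 4A): Unit 4A becomes $1,380.

Unit PH2: $460 | Unit 2B: $390 | Unit 2C: $1,160 | Unit 1A: $985 | Unit 3A: $1,275 | Unit 4A: $1,380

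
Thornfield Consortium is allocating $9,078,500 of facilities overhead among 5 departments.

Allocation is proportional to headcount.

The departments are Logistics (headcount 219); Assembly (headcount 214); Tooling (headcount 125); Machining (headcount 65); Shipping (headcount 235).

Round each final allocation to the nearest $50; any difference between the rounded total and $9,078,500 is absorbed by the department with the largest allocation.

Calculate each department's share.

Total headcount = 858.
Proportional shares: Logistics 219/858 × $9,078,500 = 2,317,239.51; Assembly 214/858 × $9,078,500 = 2,264,334.50; Tooling 125/858 × $9,078,500 = 1,322,625.29; Machining 65/858 × $9,078,500 = 687,765.15; Shipping 235/858 × $9,078,500 = 2,486,535.55.
Rounded to nearest $50: Logistics $2,317,250; Assembly $2,264,350; Tooling $1,322,650; Machining $687,750; Shipping $2,486,550. Sum = $9,078,550.
Difference $9,078,500 − $9,078,550 = −$50 applied to largest allocation (Shipping): Shipping becomes $2,486,500.

Logistics: $2,317,250; Assembly: $2,264,350; Tooling: $1,322,650; Machining: $687,750; Shipping: $2,486,500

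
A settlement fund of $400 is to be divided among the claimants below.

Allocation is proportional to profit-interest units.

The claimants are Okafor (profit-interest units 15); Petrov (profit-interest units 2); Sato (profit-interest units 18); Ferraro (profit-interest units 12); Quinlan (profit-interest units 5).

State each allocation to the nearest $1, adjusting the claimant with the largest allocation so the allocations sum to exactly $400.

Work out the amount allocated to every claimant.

Okafor: $115 · Petrov: $15 · Sato: $140 · Ferraro: $92 · Quinlan: $38

Sum of profit-interest units: 52.
Unrounded shares: Okafor 15/52 × $400 = 115.38; Petrov 2/52 × $400 = 15.38; Sato 18/52 × $400 = 138.46; Ferraro 12/52 × $400 = 92.31; Quinlan 5/52 × $400 = 38.46.
At nearest $1: Okafor $115; Petrov $15; Sato $138; Ferraro $92; Quinlan $38. Sum = $398.
Difference $400 − $398 = +$2 applied to largest allocation (Sato): Sato becomes $140.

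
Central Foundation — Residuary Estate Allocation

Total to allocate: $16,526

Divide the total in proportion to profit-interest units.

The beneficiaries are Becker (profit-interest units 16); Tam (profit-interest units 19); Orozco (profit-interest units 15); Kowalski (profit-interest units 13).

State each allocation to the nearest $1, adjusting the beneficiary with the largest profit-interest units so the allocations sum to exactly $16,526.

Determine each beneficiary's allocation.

Combined profit-interest units = 16 + 19 + 15 + 13 = 63.
Unrounded shares: Becker 4,197.08; Tam 4,984.03; Orozco 3,934.76; Kowalski 3,410.13.
Rounded to nearest $1: Becker $4,197; Tam $4,984; Orozco $3,935; Kowalski $3,410. Sum = $16,526.
Sum already equals the total — no adjustment.

Becker: $4,197; Tam: $4,984; Orozco: $3,935; Kowalski: $3,410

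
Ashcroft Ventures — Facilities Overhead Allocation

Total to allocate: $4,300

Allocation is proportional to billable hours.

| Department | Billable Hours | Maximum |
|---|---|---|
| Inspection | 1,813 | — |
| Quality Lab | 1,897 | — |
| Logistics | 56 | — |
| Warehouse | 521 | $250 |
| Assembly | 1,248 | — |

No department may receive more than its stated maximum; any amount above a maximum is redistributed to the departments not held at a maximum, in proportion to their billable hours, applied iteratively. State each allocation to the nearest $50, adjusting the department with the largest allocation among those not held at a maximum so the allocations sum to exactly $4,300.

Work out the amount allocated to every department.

Combined billable hours = 5,535.
Proportional shares (ignoring caps): Inspection 1,408.47; Quality Lab 1,473.73; Logistics 43.50; Warehouse 404.75; Assembly 969.54.
Capped: Warehouse ($250); residual $4,050 reallocated over remaining billable hours 5,014.
Remaining shares: Inspection 1,464.43 → $1,450; Quality Lab 1,532.28 → $1,550; Logistics 45.23 → $50; Assembly 1,008.06 → $1,000.

Inspection: $1,450; Quality Lab: $1,550; Logistics: $50; Warehouse: $250; Assembly: $1,000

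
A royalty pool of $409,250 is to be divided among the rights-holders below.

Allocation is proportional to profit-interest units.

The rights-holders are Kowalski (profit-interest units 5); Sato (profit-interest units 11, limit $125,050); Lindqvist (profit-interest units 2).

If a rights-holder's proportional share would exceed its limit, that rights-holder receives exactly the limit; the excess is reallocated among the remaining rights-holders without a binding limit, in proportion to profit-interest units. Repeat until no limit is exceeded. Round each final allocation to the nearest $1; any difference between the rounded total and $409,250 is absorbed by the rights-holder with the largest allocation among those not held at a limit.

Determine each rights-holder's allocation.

Profit-interest units total: 18.
Proportional shares (ignoring caps): Kowalski 113,680.56; Sato 250,097.22; Lindqvist 45,472.22.
Cap binds for Sato ($125,050); balance $284,200 reallocated over remaining profit-interest units 7.
Remaining shares: Kowalski 203,000.00 → $203,000; Lindqvist 81,200.00 → $81,200.

Kowalski: $203,000 · Sato: $125,050 · Lindqvist: $81,200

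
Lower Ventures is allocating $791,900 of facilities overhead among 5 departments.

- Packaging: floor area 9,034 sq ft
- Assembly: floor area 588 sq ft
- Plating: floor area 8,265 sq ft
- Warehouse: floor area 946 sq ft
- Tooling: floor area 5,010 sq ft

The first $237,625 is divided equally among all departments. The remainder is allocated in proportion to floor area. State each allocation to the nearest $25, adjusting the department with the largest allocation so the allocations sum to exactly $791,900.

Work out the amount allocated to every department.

Packaging: $257,525; Assembly: $61,200; Plating: $239,650; Warehouse: $69,525; Tooling: $164,000

First tranche $237,625 split equally: $47,525 each.
Remainder $554,275 by floor area (total 23,843): Packaging 210,012.18 → $210,000; Assembly 13,669.16 → $13,675; Plating 192,135.34 → $192,125; Warehouse 21,991.53 → $22,000; Tooling 116,466.79 → $116,475.
Totals: Packaging $47,525 + $210,000 = $257,525; Assembly $47,525 + $13,675 = $61,200; Plating $47,525 + $192,125 = $239,650; Warehouse $47,525 + $22,000 = $69,525; Tooling $47,525 + $116,475 = $164,000.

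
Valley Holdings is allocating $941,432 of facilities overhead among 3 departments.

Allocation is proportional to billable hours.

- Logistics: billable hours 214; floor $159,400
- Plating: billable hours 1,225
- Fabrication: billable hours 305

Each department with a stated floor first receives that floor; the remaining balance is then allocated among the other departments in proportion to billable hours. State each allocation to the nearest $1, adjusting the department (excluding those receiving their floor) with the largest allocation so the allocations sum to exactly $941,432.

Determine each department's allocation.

Guaranteed amounts: Logistics $159,400. Remaining pool $782,032.
Remaining pool split over remaining billable hours 1,530: Plating 626,136.73 → $626,137; Fabrication 155,895.27 → $155,895.

Logistics: $159,400; Plating: $626,137; Fabrication: $155,895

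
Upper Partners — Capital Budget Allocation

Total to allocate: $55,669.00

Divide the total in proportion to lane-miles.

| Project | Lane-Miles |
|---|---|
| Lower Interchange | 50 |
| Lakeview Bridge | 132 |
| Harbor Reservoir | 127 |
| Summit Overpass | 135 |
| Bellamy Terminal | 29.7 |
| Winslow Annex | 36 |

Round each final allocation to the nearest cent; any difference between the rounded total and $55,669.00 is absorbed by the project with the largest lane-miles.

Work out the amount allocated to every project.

Lower Interchange: $5,460.96; Lakeview Bridge: $14,416.93; Harbor Reservoir: $13,870.83; Summit Overpass: $14,744.58; Bellamy Terminal: $3,243.81; Winslow Annex: $3,931.89

Total lane-miles = 50 + 132 + 127 + 135 + 29.7 + 36 = 509.7.
Pro-rata amounts: Lower Interchange 5,460.9574; Lakeview Bridge 14,416.9276; Harbor Reservoir 13,870.8319; Summit Overpass 14,744.5851; Bellamy Terminal 3,243.8087; Winslow Annex 3,931.8893.
At nearest cent: Lower Interchange $5,460.96; Lakeview Bridge $14,416.93; Harbor Reservoir $13,870.83; Summit Overpass $14,744.59; Bellamy Terminal $3,243.81; Winslow Annex $3,931.89. Sum = $55,669.01.
Difference $55,669.00 − $55,669.01 = −$0.01 applied to largest lane-miles (Summit Overpass): Summit Overpass becomes $14,744.58.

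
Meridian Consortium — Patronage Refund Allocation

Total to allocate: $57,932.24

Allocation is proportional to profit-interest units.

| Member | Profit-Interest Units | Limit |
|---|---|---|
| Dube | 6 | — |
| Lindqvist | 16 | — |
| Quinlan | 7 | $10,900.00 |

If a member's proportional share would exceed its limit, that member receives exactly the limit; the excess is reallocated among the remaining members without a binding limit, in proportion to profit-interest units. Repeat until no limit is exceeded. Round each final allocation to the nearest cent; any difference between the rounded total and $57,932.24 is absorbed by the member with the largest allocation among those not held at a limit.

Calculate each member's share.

Dube: $12,826.97 · Lindqvist: $34,205.27 · Quinlan: $10,900.00

Profit-interest units total: 29.
Pro-rata shares before constraints: Dube 11,985.9807; Lindqvist 31,962.6152; Quinlan 13,983.6441.
Cap binds for Quinlan ($10,900.00); remaining pool $47,032.24 reallocated over remaining profit-interest units 22.
Remaining shares: Dube 12,826.9745 → $12,826.97; Lindqvist 34,205.2655 → $34,205.27.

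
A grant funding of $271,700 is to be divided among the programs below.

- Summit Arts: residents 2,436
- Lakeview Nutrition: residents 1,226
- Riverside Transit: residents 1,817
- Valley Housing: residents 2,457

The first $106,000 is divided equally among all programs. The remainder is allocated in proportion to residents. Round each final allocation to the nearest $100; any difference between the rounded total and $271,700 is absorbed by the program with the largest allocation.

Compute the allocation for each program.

Summit Arts: $77,400 | Lakeview Nutrition: $52,100 | Riverside Transit: $64,400 | Valley Housing: $77,800

$106,000 shared equally gives $26,500 per program.
Remainder $165,700 by residents (total 7,936): Summit Arts 50,862.55 → $50,900; Lakeview Nutrition 25,598.31 → $25,600; Riverside Transit 37,938.12 → $37,900; Valley Housing 51,301.02 → $51,300.
Totals: Summit Arts $26,500 + $50,900 = $77,400; Lakeview Nutrition $26,500 + $25,600 = $52,100; Riverside Transit $26,500 + $37,900 = $64,400; Valley Housing $26,500 + $51,300 = $77,800.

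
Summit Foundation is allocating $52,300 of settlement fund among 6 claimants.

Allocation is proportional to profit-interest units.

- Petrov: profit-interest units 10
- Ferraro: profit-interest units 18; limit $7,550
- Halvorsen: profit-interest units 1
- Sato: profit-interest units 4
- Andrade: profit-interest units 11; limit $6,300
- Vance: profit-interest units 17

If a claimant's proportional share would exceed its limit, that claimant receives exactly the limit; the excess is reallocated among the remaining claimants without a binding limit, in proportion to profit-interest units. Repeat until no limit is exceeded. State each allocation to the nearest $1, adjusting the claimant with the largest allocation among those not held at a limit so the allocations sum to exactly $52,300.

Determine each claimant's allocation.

Petrov: $12,016 | Ferraro: $7,550 | Halvorsen: $1,202 | Sato: $4,806 | Andrade: $6,300 | Vance: $20,426

Total profit-interest units = 61.
Unconstrained shares: Petrov 8,573.77; Ferraro 15,432.79; Halvorsen 857.38; Sato 3,429.51; Andrade 9,431.15; Vance 14,575.41.
Cap binds for Ferraro ($7,550), Andrade ($6,300); residual $38,450 reallocated over remaining profit-interest units 32.
Shares after redistribution: Petrov 12,015.62 → $12,016; Halvorsen 1,201.56 → $1,202; Sato 4,806.25 → $4,806; Vance 20,426.56 → $20,427.
Rounding difference −$1 applied to Vance → $20,426.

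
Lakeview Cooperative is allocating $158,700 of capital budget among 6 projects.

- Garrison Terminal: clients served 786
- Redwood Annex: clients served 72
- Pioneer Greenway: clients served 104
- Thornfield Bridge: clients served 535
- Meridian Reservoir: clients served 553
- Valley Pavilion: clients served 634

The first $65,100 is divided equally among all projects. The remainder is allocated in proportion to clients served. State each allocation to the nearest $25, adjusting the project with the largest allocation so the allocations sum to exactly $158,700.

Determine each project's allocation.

Garrison Terminal: $38,300 · Redwood Annex: $13,350 · Pioneer Greenway: $14,475 · Thornfield Bridge: $29,500 · Meridian Reservoir: $30,125 · Valley Pavilion: $32,950

$65,100 shared equally gives $10,850 per project.
Remainder $93,600 by clients served (total 2,684): Garrison Terminal 27,410.43 → $27,400; Redwood Annex 2,510.88 → $2,500; Pioneer Greenway 3,626.83 → $3,625; Thornfield Bridge 18,657.23 → $18,650; Meridian Reservoir 19,284.95 → $19,275; Valley Pavilion 22,109.69 → $22,100.
Rounding difference +$50 on remainder applied to Garrison Terminal.
Totals: Garrison Terminal $10,850 + $27,450 = $38,300; Redwood Annex $10,850 + $2,500 = $13,350; Pioneer Greenway $10,850 + $3,625 = $14,475; Thornfield Bridge $10,850 + $18,650 = $29,500; Meridian Reservoir $10,850 + $19,275 = $30,125; Valley Pavilion $10,850 + $22,100 = $32,950.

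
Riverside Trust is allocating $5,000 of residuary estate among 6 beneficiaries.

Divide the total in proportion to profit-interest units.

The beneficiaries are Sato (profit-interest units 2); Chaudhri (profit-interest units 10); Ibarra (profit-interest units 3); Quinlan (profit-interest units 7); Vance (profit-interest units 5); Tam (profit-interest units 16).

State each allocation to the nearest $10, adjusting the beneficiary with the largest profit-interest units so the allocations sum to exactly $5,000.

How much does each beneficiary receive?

Sato: $230; Chaudhri: $1,160; Ibarra: $350; Quinlan: $810; Vance: $580; Tam: $1,870

Combined profit-interest units = 43.
Raw shares: Sato 2/43 × $5,000 = 232.56; Chaudhri 10/43 × $5,000 = 1,162.79; Ibarra 3/43 × $5,000 = 348.84; Quinlan 7/43 × $5,000 = 813.95; Vance 5/43 × $5,000 = 581.40; Tam 16/43 × $5,000 = 1,860.47.
At nearest $10: Sato $230; Chaudhri $1,160; Ibarra $350; Quinlan $810; Vance $580; Tam $1,860. Sum = $4,990.
Difference $5,000 − $4,990 = +$10 applied to largest profit-interest units (Tam): Tam becomes $1,870.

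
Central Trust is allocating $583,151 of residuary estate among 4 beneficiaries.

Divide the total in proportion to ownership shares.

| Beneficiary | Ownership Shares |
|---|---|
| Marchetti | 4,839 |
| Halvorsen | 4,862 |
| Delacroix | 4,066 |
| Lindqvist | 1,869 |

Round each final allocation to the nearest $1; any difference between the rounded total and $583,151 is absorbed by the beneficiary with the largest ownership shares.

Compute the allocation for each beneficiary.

Ownership shares total: 15,636.
Raw shares: Marchetti 4,839/15,636 × $583,151 = 180,472.48; Halvorsen 4,862/15,636 × $583,151 = 181,330.27; Delacroix 4,066/15,636 × $583,151 = 151,643.13; Lindqvist 1,869/15,636 × $583,151 = 69,705.12.
Rounded to nearest $1: Marchetti $180,472; Halvorsen $181,330; Delacroix $151,643; Lindqvist $69,705. Sum = $583,150.
Difference $583,151 − $583,150 = +$1 applied to largest ownership shares (Halvorsen): Halvorsen becomes $181,331.

Marchetti: $180,472 | Halvorsen: $181,331 | Delacroix: $151,643 | Lindqvist: $69,705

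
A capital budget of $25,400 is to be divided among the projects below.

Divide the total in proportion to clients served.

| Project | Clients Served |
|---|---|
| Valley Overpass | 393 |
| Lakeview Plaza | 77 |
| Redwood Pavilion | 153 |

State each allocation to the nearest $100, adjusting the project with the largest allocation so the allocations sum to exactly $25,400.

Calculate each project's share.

Valley Overpass: $16,100 | Lakeview Plaza: $3,100 | Redwood Pavilion: $6,200

Sum of clients served: 623.
Unrounded shares: Valley Overpass 393/623 × $25,400 = 16,022.79; Lakeview Plaza 77/623 × $25,400 = 3,139.33; Redwood Pavilion 153/623 × $25,400 = 6,237.88.
After rounding ($100): Valley Overpass $16,000; Lakeview Plaza $3,100; Redwood Pavilion $6,200. Sum = $25,300.
Difference $25,400 − $25,300 = +$100 applied to largest allocation (Valley Overpass): Valley Overpass becomes $16,100.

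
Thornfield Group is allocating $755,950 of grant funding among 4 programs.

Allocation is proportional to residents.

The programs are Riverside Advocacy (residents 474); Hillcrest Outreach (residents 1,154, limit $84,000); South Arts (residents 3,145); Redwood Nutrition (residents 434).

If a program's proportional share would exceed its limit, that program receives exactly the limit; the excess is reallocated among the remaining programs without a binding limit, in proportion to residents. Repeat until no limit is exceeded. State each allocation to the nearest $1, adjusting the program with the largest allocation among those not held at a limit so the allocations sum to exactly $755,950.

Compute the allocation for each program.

Riverside Advocacy: $78,585; Hillcrest Outreach: $84,000; South Arts: $521,412; Redwood Nutrition: $71,953

Sum of residents: 5,207.
Pro-rata shares before constraints: Riverside Advocacy 68,815.11; Hillcrest Outreach 167,537.22; South Arts 456,589.73; Redwood Nutrition 63,007.93.
Held at cap: Hillcrest Outreach ($84,000); residual $671,950 reallocated over remaining residents 4,053.
Redistributed shares: Riverside Advocacy 78,584.83 → $78,585; South Arts 521,411.98 → $521,412; Redwood Nutrition 71,953.20 → $71,953.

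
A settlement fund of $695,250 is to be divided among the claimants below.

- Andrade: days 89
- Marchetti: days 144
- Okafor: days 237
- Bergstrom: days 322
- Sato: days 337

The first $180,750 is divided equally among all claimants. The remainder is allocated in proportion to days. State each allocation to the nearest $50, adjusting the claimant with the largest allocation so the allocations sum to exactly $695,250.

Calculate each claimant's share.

Equal tier: $180,750 ÷ 5 = $36,150 apiece.
Remainder $514,500 by days (total 1,129): Andrade 40,558.46 → $40,550; Marchetti 65,622.67 → $65,600; Okafor 108,003.99 → $108,000; Bergstrom 146,739.59 → $146,750; Sato 153,575.29 → $153,600.
Totals: Andrade $36,150 + $40,550 = $76,700; Marchetti $36,150 + $65,600 = $101,750; Okafor $36,150 + $108,000 = $144,150; Bergstrom $36,150 + $146,750 = $182,900; Sato $36,150 + $153,600 = $189,750.

Andrade: $76,700 · Marchetti: $101,750 · Okafor: $144,150 · Bergstrom: $182,900 · Sato: $189,750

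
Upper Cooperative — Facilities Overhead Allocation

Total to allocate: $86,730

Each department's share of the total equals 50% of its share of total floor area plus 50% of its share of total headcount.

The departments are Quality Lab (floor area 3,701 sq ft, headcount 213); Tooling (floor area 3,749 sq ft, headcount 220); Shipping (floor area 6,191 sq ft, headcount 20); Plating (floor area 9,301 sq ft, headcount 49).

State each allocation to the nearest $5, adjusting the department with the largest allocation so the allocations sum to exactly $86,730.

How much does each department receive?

Floor area total 22,942; headcount total 502.
Composite weights (50% floor area + 50% headcount): Quality Lab 0.2928; Tooling 0.3008; Shipping 0.1548; Plating 0.2515.
Raw shares: Quality Lab 25,395.53; Tooling 26,090.95; Shipping 13,429.93; Plating 21,813.60.
After rounding ($5): Quality Lab $25,395; Tooling $26,090; Shipping $13,430; Plating $21,815. Sum = $86,730.
No rounding difference to absorb.

Quality Lab: $25,395 | Tooling: $26,090 | Shipping: $13,430 | Plating: $21,815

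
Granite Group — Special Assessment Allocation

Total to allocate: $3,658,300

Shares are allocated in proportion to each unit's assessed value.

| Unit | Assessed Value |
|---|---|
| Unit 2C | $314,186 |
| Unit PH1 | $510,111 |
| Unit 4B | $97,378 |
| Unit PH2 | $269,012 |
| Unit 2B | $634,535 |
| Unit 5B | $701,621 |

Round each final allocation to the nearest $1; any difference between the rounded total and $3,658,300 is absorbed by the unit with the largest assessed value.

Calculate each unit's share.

Unit 2C: $454,871 | Unit PH1: $738,526 | Unit 4B: $140,981 | Unit PH2: $389,469 | Unit 2B: $918,664 | Unit 5B: $1,015,789

Combined assessed value = 314,186 + 510,111 + 97,378 + 269,012 + 634,535 + 701,621 = 2,526,843.
Pro-rata amounts: Unit 2C 454,870.62; Unit PH1 738,525.93; Unit 4B 140,981.43; Unit PH2 389,468.84; Unit 2B 918,663.88; Unit 5B 1,015,789.31.
After rounding ($1): Unit 2C $454,871; Unit PH1 $738,526; Unit 4B $140,981; Unit PH2 $389,469; Unit 2B $918,664; Unit 5B $1,015,789. Sum = $3,658,300.
Rounded total matches; no reconciliation needed.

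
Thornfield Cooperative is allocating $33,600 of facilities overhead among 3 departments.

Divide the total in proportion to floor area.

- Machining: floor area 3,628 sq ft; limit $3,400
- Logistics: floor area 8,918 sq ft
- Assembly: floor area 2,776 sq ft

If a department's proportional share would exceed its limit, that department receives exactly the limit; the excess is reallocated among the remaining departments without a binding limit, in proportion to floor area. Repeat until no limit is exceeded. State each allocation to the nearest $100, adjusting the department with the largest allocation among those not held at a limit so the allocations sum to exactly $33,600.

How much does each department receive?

Machining: $3,400; Logistics: $23,000; Assembly: $7,200

Total floor area = 15,322.
Unconstrained shares: Machining 7,955.93; Logistics 19,556.51; Assembly 6,087.56.
Cap binds for Machining ($3,400); balance $30,200 reallocated over remaining floor area 11,694.
Remaining shares: Logistics 23,030.92 → $23,000; Assembly 7,169.08 → $7,200.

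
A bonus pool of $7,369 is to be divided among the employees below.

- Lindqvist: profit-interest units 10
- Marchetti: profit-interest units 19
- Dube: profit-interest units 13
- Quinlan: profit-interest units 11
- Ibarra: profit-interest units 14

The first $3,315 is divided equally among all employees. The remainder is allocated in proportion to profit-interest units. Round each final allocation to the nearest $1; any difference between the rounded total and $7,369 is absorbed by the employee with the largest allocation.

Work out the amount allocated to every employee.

Lindqvist: $1,268; Marchetti: $1,812; Dube: $1,450; Quinlan: $1,329; Ibarra: $1,510

Equal tier: $3,315 ÷ 5 = $663 apiece.
Remainder $4,054 by profit-interest units (total 67): Lindqvist 605.07 → $605; Marchetti 1,149.64 → $1,150; Dube 786.60 → $787; Quinlan 665.58 → $666; Ibarra 847.10 → $847.
Rounding difference −$1 on remainder applied to Marchetti.
Totals: Lindqvist $663 + $605 = $1,268; Marchetti $663 + $1,149 = $1,812; Dube $663 + $787 = $1,450; Quinlan $663 + $666 = $1,329; Ibarra $663 + $847 = $1,510.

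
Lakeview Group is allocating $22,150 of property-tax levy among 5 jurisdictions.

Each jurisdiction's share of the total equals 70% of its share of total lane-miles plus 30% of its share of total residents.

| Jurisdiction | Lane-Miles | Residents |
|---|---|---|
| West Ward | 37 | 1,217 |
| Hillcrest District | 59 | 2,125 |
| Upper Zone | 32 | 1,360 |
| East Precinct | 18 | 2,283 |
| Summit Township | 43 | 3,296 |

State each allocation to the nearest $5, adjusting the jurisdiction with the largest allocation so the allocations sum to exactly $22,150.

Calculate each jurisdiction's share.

Totals — lane-miles 189, residents 10,281.
Blended shares (70% lane-miles + 30% residents): West Ward 0.1725; Hillcrest District 0.2805; Upper Zone 0.1582; East Precinct 0.1333; Summit Township 0.2554.
Unrounded shares: West Ward 3,821.96; Hillcrest District 6,213.65; Upper Zone 3,504.20; East Precinct 2,952.26; Summit Township 5,657.92.
At nearest $5: West Ward $3,820; Hillcrest District $6,215; Upper Zone $3,505; East Precinct $2,950; Summit Township $5,660. Sum = $22,150.
Rounded total matches; no reconciliation needed.

West Ward: $3,820 | Hillcrest District: $6,215 | Upper Zone: $3,505 | East Precinct: $2,950 | Summit Township: $5,660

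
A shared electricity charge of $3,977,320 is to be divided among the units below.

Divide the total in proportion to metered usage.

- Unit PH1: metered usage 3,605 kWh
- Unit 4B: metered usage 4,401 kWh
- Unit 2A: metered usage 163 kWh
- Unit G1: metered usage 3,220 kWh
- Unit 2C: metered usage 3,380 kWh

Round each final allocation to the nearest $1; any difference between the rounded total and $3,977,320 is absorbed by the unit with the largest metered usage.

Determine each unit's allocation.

Unit PH1: $970,833 | Unit 4B: $1,185,199 | Unit 2A: $43,896 | Unit G1: $867,152 | Unit 2C: $910,240

Combined metered usage = 3,605 + 4,401 + 163 + 3,220 + 3,380 = 14,769.
Proportional shares: Unit PH1 970,833.41; Unit 4B 1,185,197.73; Unit 2A 43,896.21; Unit G1 867,152.17; Unit 2C 910,240.48.
After rounding ($1): Unit PH1 $970,833; Unit 4B $1,185,198; Unit 2A $43,896; Unit G1 $867,152; Unit 2C $910,240. Sum = $3,977,319.
Difference $3,977,320 − $3,977,319 = +$1 applied to largest metered usage (Unit 4B): Unit 4B becomes $1,185,199.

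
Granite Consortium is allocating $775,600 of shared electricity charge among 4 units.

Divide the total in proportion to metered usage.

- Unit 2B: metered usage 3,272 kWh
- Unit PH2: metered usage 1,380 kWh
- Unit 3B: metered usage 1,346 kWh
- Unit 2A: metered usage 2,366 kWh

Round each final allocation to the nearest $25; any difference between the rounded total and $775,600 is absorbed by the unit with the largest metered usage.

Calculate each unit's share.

Unit 2B: $303,400 | Unit PH2: $127,975 | Unit 3B: $124,825 | Unit 2A: $219,400

Sum of metered usage: 8,364.
Pro-rata amounts: Unit 2B 3,272/8,364 × $775,600 = 303,415.02; Unit PH2 1,380/8,364 × $775,600 = 127,968.44; Unit 3B 1,346/8,364 × $775,600 = 124,815.59; Unit 2A 2,366/8,364 × $775,600 = 219,400.96.
Rounded to nearest $25: Unit 2B $303,425; Unit PH2 $127,975; Unit 3B $124,825; Unit 2A $219,400. Sum = $775,625.
Difference $775,600 − $775,625 = −$25 applied to largest metered usage (Unit 2B): Unit 2B becomes $303,400.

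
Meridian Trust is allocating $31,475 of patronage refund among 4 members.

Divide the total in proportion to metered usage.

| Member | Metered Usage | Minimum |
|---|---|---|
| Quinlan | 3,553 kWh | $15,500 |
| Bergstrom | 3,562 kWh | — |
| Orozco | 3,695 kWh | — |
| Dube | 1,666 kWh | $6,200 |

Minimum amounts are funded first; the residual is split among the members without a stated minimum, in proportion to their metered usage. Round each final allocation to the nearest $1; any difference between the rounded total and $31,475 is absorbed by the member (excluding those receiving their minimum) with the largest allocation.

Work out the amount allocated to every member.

Fund the minimums — Quinlan $15,500; Dube $6,200. Remaining pool $9,775.
Remaining pool split over remaining metered usage 7,257: Bergstrom 4,797.93 → $4,798; Orozco 4,977.07 → $4,977.

Quinlan: $15,500 | Bergstrom: $4,798 | Orozco: $4,977 | Dube: $6,200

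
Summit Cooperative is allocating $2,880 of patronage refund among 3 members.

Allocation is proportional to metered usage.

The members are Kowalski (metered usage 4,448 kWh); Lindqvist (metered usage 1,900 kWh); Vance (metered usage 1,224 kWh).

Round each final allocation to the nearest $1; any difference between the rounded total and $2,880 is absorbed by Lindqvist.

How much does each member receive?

Metered usage total: 7,572.
Raw shares: Kowalski 4,448/7,572 × $2,880 = 1,691.79; Lindqvist 1,900/7,572 × $2,880 = 722.66; Vance 1,224/7,572 × $2,880 = 465.55.
At nearest $1: Kowalski $1,692; Lindqvist $723; Vance $466. Sum = $2,881.
Difference $2,880 − $2,881 = −$1 applied to Lindqvist: Lindqvist becomes $722.

Kowalski: $1,692; Lindqvist: $722; Vance: $466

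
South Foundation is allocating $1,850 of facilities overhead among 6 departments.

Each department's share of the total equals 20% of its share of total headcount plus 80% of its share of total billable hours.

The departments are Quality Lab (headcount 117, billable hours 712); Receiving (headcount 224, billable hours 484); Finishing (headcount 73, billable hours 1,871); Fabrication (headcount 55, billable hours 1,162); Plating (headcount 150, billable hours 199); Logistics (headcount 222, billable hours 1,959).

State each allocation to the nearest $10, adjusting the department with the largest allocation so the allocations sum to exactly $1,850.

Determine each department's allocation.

Headcount total 841; billable hours total 6,387.
Composite weights (20% headcount + 80% billable hours): Quality Lab 0.1170; Receiving 0.1139; Finishing 0.2517; Fabrication 0.1586; Plating 0.0606; Logistics 0.2982.
Proportional shares: Quality Lab 216.46; Receiving 210.70; Finishing 465.67; Fabrication 293.46; Plating 112.11; Logistics 551.61.
After rounding ($10): Quality Lab $220; Receiving $210; Finishing $470; Fabrication $290; Plating $110; Logistics $550. Sum = $1,850.
No rounding difference to absorb.

Quality Lab: $220; Receiving: $210; Finishing: $470; Fabrication: $290; Plating: $110; Logistics: $550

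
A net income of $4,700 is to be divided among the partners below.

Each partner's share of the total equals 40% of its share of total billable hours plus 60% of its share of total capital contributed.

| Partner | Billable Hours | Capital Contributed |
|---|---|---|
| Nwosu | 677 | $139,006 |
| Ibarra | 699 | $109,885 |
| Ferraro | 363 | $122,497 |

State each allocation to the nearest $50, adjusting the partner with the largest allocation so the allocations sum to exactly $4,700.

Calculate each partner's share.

Nwosu: $1,800; Ibarra: $1,600; Ferraro: $1,300

Billable hours total 1,739; capital contributed total 371,388.
Composite weights (40% billable hours + 60% capital contributed): Nwosu 0.3803; Ibarra 0.3383; Ferraro 0.2814.
Unrounded shares: Nwosu 1,787.38; Ibarra 1,590.05; Ferraro 1,322.57.
After rounding ($50): Nwosu $1,800; Ibarra $1,600; Ferraro $1,300. Sum = $4,700.
Sum already equals the total — no adjustment.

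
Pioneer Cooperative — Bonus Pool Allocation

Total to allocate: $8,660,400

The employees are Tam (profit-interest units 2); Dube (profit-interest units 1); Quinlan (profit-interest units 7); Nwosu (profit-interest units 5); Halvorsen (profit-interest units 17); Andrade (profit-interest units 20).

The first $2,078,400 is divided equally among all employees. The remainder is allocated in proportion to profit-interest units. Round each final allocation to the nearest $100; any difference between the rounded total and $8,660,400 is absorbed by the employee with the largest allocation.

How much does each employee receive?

Tam: $599,600 | Dube: $473,000 | Quinlan: $1,232,400 | Nwosu: $979,300 | Halvorsen: $2,498,200 | Andrade: $2,877,900

Equal tier: $2,078,400 ÷ 6 = $346,400 apiece.
Remainder $6,582,000 by profit-interest units (total 52): Tam 253,153.85 → $253,200; Dube 126,576.92 → $126,600; Quinlan 886,038.46 → $886,000; Nwosu 632,884.62 → $632,900; Halvorsen 2,151,807.69 → $2,151,800; Andrade 2,531,538.46 → $2,531,500.
Totals: Tam $346,400 + $253,200 = $599,600; Dube $346,400 + $126,600 = $473,000; Quinlan $346,400 + $886,000 = $1,232,400; Nwosu $346,400 + $632,900 = $979,300; Halvorsen $346,400 + $2,151,800 = $2,498,200; Andrade $346,400 + $2,531,500 = $2,877,900.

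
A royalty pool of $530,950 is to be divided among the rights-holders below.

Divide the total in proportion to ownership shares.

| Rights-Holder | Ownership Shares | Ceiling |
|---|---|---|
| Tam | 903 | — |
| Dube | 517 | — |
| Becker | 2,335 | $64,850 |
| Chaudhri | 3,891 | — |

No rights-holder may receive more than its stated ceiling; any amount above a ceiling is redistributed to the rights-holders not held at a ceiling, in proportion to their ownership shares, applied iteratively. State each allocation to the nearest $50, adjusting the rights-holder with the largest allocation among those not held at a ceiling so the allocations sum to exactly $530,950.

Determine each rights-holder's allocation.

Tam: $79,250 | Dube: $45,350 | Becker: $64,850 | Chaudhri: $341,500

Total ownership shares = 7,646.
Pro-rata shares before constraints: Tam 62,705.71; Dube 35,901.28; Becker 162,145.99; Chaudhri 270,197.02.
Held at cap: Becker ($64,850); balance $466,100 reallocated over remaining ownership shares 5,311.
Remaining shares: Tam 79,248.41 → $79,250; Dube 45,372.57 → $45,350; Chaudhri 341,479.02 → $341,500.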